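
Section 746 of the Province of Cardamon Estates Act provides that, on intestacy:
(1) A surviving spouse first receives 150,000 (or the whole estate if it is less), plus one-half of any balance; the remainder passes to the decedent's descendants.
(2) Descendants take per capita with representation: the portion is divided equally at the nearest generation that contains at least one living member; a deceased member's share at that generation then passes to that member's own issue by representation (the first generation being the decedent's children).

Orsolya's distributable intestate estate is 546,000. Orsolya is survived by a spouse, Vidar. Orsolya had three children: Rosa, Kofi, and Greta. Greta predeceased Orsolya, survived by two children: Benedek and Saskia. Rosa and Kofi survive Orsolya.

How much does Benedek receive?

Benedek receives 33,000.

Vidar first takes 150,000, leaving a balance of 396,000. Vidar then takes one-half of the balance (198,000), for a total of 348,000. The remaining 198,000 passes to the descendants.
The descendants' portion (198,000) is divided into 3 shares of 66,000: Rosa and Kofi each take 66,000; Greta's 66,000 share passes to Greta's issue.
Greta's share (66,000) is divided into 2 shares of 33,000: Benedek and Saskia each take 33,000.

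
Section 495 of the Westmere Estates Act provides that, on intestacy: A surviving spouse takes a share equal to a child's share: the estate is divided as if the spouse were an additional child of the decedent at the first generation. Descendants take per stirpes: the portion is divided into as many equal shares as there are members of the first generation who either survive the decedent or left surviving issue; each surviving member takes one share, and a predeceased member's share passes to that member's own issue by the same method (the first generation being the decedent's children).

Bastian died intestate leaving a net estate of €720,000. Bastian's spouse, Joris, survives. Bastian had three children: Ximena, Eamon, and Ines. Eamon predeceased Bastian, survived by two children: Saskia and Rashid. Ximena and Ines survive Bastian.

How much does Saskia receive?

The spouse counts as an additional share at the children's level, so there are 4 primary shares of €180,000. Joris takes one such share (€180,000).
The children's combined portion (€540,000) is divided into 3 shares of €180,000: Ximena and Ines each take €180,000; Eamon's €180,000 share passes to Eamon's issue.
Eamon's share (€180,000) is divided into 2 shares of €90,000: Saskia and Rashid each take €90,000.

Saskia receives €90,000.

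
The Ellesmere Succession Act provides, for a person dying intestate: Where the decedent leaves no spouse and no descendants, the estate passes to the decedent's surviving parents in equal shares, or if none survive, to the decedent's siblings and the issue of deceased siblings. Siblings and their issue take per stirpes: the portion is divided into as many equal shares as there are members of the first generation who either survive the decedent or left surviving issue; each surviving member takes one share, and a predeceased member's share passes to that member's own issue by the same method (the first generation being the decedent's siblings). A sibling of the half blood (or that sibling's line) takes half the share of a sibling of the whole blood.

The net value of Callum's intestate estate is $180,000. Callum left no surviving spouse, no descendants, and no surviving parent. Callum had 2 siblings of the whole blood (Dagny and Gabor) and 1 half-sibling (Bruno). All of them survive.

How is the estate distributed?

The entire $180,000 passes to the siblings and their issue.
Counting each half-blood sibling's line as half a unit, there are 5/2 units in $180,000, so one unit is $72,000. Whole-blood lines (Dagny and Gabor) take $72,000 each; half-blood lines (Bruno) take $36,000 each.

Dagny: $72,000; Bruno: $36,000; Gabor: $72,000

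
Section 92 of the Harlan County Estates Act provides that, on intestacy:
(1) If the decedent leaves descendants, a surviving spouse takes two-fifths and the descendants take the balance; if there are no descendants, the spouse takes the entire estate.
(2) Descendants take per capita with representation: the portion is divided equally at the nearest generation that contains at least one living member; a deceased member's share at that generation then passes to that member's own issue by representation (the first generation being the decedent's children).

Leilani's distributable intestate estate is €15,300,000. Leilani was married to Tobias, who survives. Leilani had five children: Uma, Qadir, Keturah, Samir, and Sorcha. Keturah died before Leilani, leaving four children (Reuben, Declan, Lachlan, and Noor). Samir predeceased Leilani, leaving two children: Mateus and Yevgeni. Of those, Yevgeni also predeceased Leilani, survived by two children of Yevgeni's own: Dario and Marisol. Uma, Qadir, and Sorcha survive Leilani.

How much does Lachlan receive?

Tobias takes two-fifths of €15,300,000 = €6,120,000. The remaining €9,180,000 passes to the descendants.
The descendants' portion (€9,180,000) is divided into 5 shares of €1,836,000: Uma, Qadir, and Sorcha each take €1,836,000; Keturah's €1,836,000 share passes to Keturah's issue; Samir's €1,836,000 share passes to Samir's issue.
Keturah's share (€1,836,000) is divided into 4 shares of €459,000: Reuben, Declan, Lachlan, and Noor each take €459,000.
Samir's share (€1,836,000) is divided into 2 shares of €918,000: Mateus takes €918,000; Yevgeni's €918,000 share passes to Yevgeni's issue.
Yevgeni's share (€918,000) is divided into 2 shares of €459,000: Dario and Marisol each take €459,000.

Lachlan receives €459,000.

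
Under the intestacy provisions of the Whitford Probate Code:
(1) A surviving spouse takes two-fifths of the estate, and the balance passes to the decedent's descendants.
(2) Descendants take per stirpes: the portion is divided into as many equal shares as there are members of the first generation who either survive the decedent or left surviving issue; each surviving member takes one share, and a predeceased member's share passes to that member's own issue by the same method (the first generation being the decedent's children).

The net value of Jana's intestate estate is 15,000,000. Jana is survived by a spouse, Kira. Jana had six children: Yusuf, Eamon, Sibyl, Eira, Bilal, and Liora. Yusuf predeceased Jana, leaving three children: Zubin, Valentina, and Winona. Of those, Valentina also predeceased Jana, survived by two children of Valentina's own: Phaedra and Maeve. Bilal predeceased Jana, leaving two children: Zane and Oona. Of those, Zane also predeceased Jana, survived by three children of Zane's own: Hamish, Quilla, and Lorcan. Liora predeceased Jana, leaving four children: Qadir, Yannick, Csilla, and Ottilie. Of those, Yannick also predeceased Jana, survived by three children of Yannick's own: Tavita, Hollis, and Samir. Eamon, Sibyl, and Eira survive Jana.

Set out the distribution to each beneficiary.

Kira takes two-fifths of 15,000,000 = 6,000,000. The remaining 9,000,000 passes to the descendants.
The descendants' portion (9,000,000) is divided into 6 shares of 1,500,000: Eamon, Sibyl, and Eira each take 1,500,000; Yusuf's 1,500,000 share passes to Yusuf's issue; Bilal's 1,500,000 share passes to Bilal's issue; Liora's 1,500,000 share passes to Liora's issue.
Yusuf's share (1,500,000) is divided into 3 shares of 500,000: Zubin and Winona each take 500,000; Valentina's 500,000 share passes to Valentina's issue.
Valentina's share (500,000) is divided into 2 shares of 250,000: Phaedra and Maeve each take 250,000.
Bilal's share (1,500,000) is divided into 2 shares of 750,000: Oona takes 750,000; Zane's 750,000 share passes to Zane's issue.
Zane's share (750,000) is divided into 3 shares of 250,000: Hamish, Quilla, and Lorcan each take 250,000.
Liora's share (1,500,000) is divided into 4 shares of 375,000: Qadir, Csilla, and Ottilie each take 375,000; Yannick's 375,000 share passes to Yannick's issue.
Yannick's share (375,000) is divided into 3 shares of 125,000: Tavita, Hollis, and Samir each take 125,000.

Kira: 6,000,000; Zubin: 500,000; Phaedra: 250,000; Maeve: 250,000; Winona: 500,000; Eamon: 1,500,000; Sibyl: 1,500,000; Eira: 1,500,000; Hamish: 250,000; Quilla: 250,000; Lorcan: 250,000; Oona: 750,000; Qadir: 375,000; Tavita: 125,000; Hollis: 125,000; Samir: 125,000; Csilla: 375,000; Ottilie: 375,000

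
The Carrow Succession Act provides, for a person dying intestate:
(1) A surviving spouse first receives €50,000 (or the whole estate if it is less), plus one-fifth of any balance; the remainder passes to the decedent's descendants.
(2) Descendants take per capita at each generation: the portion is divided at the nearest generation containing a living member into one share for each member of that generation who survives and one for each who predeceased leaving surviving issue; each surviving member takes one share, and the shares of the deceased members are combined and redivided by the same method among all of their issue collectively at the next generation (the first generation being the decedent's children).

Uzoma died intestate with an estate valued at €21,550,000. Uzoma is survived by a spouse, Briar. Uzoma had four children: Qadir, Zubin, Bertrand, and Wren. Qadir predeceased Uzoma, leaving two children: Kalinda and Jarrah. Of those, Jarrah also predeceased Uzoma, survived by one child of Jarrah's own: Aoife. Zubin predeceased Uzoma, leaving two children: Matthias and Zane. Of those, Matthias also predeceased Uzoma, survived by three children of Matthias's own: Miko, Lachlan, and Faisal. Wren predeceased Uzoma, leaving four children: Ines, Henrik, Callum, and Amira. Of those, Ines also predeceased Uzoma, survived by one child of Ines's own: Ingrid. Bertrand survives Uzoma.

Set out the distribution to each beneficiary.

Briar first takes €50,000, leaving a balance of €21,500,000. Briar then takes one-fifth of the balance (€4,300,000), for a total of €4,350,000. The remaining €17,200,000 passes to the descendants.
The descendants' portion (€17,200,000) is divided at the children's generation into 4 shares of €4,300,000. Bertrand takes €4,300,000. The 3 shares of the deceased (Qadir, Zubin, and Wren) are combined into a pool of €12,900,000.
That pool (€12,900,000) is divided at the grandchildren's generation into 8 shares of €1,612,500. Kalinda, Zane, Henrik, Callum, and Amira each take €1,612,500. The 3 shares of the deceased (Jarrah, Matthias, and Ines) are combined into a pool of €4,837,500.
That pool (€4,837,500) is divided at the great-grandchildren's generation equally among Aoife, Miko, Lachlan, Faisal, and Ingrid: €967,500 each.

Briar: €4,350,000; Kalinda: €1,612,500; Aoife: €967,500; Miko: €967,500; Lachlan: €967,500; Faisal: €967,500; Zane: €1,612,500; Bertrand: €4,300,000; Ingrid: €967,500; Henrik: €1,612,500; Callum: €1,612,500; Amira: €1,612,500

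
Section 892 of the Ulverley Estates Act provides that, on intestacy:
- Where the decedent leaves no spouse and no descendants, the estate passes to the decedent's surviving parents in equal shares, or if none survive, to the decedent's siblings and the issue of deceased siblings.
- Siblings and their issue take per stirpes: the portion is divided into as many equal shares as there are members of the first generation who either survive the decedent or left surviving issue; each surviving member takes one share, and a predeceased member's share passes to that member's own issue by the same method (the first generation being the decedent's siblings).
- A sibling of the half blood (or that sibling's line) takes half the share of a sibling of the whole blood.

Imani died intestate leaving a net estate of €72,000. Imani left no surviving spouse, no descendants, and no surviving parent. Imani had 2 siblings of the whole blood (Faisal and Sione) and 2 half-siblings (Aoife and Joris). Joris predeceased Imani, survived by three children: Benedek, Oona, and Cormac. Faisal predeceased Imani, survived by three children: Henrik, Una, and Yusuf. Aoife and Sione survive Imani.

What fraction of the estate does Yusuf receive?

The entire €72,000 passes to the siblings and their issue.
Counting each half-blood sibling's line as half a unit, there are 3 units in €72,000, so one unit is €24,000. Whole-blood lines (Faisal and Sione) take €24,000 each; half-blood lines (Aoife and Joris) take €12,000 each.
Joris's share (€12,000) is divided into 3 shares of €4,000: Benedek, Oona, and Cormac each take €4,000.
Faisal's share (€24,000) is divided into 3 shares of €8,000: Henrik, Una, and Yusuf each take €8,000.

Yusuf receives 1/9 of the estate.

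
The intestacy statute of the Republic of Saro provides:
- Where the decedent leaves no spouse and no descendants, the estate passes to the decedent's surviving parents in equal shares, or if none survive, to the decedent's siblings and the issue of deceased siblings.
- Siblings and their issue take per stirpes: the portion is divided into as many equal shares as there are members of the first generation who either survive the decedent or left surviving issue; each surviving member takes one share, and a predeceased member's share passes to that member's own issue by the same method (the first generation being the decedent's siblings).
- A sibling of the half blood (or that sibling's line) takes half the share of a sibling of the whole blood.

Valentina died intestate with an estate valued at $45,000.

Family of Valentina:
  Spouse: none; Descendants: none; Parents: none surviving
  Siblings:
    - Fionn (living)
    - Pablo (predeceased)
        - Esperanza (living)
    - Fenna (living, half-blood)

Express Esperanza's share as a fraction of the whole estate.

Esperanza receives 2/5 of the estate.

The entire $45,000 passes to the siblings and their issue.
Counting each half-blood sibling's line as half a unit, there are 5/2 units in $45,000, so one unit is $18,000. Whole-blood lines (Fionn and Pablo) take $18,000 each; half-blood lines (Fenna) take $9,000 each.
Pablo's share ($18,000) passes entirely to Esperanza.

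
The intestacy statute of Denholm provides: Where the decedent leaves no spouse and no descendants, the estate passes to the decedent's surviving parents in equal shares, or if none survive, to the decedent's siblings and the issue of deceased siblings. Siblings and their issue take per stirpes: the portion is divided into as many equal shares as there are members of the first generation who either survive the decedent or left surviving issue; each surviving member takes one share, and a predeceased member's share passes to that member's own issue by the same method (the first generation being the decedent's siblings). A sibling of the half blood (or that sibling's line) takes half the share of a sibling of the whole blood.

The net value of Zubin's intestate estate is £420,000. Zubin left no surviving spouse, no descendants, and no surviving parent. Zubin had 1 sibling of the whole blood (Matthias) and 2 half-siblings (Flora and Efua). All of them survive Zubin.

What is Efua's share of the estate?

Efua receives £105,000.

The entire £420,000 passes to the siblings and their issue.
Counting each half-blood sibling's line as half a unit, there are 2 units in £420,000, so one unit is £210,000. Whole-blood lines (Matthias) take £210,000 each; half-blood lines (Flora and Efua) take £105,000 each.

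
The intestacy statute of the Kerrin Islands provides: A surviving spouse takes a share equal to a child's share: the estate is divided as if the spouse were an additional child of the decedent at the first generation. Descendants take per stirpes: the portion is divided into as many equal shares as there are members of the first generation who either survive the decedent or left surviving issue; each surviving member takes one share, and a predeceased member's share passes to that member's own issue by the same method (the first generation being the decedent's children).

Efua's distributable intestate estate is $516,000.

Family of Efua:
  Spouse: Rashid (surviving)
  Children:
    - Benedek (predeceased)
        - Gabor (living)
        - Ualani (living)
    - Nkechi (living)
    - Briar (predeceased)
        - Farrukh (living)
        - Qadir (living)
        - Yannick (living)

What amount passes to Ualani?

Ualani receives $64,500.

The spouse counts as an additional share at the children's level, so there are 4 primary shares of $129,000. Rashid takes one such share ($129,000).
The children's combined portion ($387,000) is divided into 3 shares of $129,000: Nkechi takes $129,000; Benedek's $129,000 share passes to Benedek's issue; Briar's $129,000 share passes to Briar's issue.
Benedek's share ($129,000) is divided into 2 shares of $64,500: Gabor and Ualani each take $64,500.
Briar's share ($129,000) is divided into 3 shares of $43,000: Farrukh, Qadir, and Yannick each take $43,000.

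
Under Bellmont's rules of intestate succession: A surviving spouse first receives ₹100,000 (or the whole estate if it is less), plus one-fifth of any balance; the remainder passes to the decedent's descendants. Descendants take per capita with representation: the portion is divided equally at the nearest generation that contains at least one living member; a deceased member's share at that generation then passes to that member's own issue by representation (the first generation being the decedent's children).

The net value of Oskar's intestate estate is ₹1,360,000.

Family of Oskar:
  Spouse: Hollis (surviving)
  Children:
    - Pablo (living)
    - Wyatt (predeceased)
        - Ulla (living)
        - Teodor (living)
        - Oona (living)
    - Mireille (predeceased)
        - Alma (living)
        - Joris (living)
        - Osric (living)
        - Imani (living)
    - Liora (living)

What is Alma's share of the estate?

Alma receives ₹63,000.

Hollis first takes ₹100,000, leaving a balance of ₹1,260,000. Hollis then takes one-fifth of the balance (₹252,000), for a total of ₹352,000. The remaining ₹1,008,000 passes to the descendants.
The descendants' portion (₹1,008,000) is divided into 4 shares of ₹252,000: Pablo and Liora each take ₹252,000; Wyatt's ₹252,000 share passes to Wyatt's issue; Mireille's ₹252,000 share passes to Mireille's issue.
Wyatt's share (₹252,000) is divided into 3 shares of ₹84,000: Ulla, Teodor, and Oona each take ₹84,000.
Mireille's share (₹252,000) is divided into 4 shares of ₹63,000: Alma, Joris, Osric, and Imani each take ₹63,000.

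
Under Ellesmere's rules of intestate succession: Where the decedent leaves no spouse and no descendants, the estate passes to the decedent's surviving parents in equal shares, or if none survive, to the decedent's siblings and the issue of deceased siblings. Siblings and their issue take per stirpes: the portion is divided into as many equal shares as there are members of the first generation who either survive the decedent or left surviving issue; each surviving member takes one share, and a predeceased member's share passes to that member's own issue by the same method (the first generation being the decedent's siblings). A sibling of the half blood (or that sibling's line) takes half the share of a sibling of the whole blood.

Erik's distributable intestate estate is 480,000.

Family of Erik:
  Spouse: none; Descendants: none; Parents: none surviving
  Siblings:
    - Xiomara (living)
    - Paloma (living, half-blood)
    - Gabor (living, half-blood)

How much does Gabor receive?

Gabor receives 120,000.

The entire 480,000 passes to the siblings and their issue.
Counting each half-blood sibling's line as half a unit, there are 2 units in 480,000, so one unit is 240,000. Whole-blood lines (Xiomara) take 240,000 each; half-blood lines (Paloma and Gabor) take 120,000 each.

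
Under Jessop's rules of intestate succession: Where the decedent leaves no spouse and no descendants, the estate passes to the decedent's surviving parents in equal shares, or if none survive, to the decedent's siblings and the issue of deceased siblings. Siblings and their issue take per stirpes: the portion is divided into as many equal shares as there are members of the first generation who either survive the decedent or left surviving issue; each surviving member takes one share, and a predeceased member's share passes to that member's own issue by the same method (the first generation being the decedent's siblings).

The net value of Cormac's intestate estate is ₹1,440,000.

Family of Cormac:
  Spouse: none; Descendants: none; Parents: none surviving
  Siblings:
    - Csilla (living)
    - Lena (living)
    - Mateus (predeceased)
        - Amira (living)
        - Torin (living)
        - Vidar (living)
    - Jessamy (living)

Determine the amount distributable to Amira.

The entire ₹1,440,000 passes to the siblings and their issue.
That amount (₹1,440,000) is divided into 4 shares of ₹360,000: Csilla, Lena, and Jessamy each take ₹360,000; Mateus's ₹360,000 share passes to Mateus's issue.
Mateus's share (₹360,000) is divided into 3 shares of ₹120,000: Amira, Torin, and Vidar each take ₹120,000.

Amira receives ₹120,000.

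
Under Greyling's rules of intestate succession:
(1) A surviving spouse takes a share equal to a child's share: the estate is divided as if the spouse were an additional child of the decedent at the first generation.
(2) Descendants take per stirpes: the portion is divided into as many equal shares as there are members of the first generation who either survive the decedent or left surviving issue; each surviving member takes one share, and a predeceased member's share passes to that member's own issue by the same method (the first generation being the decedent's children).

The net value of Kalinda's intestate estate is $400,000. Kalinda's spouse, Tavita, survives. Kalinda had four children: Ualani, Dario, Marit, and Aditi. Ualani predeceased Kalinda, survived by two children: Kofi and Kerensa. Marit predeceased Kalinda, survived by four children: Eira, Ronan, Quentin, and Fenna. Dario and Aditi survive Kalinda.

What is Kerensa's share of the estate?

The spouse counts as an additional share at the children's level, so there are 5 primary shares of $80,000. Tavita takes one such share ($80,000).
The children's combined portion ($320,000) is divided into 4 shares of $80,000: Dario and Aditi each take $80,000; Ualani's $80,000 share passes to Ualani's issue; Marit's $80,000 share passes to Marit's issue.
Ualani's share ($80,000) is divided into 2 shares of $40,000: Kofi and Kerensa each take $40,000.
Marit's share ($80,000) is divided into 4 shares of $20,000: Eira, Ronan, Quentin, and Fenna each take $20,000.

Kerensa receives $40,000.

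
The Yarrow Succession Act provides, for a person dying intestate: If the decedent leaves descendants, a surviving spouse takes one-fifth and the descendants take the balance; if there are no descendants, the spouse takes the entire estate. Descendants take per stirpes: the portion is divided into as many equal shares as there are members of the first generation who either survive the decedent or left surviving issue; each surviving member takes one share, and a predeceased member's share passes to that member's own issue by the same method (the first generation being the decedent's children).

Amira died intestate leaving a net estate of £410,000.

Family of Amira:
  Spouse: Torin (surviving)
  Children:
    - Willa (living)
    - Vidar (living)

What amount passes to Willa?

Willa receives £164,000.

Torin takes one-fifth of £410,000 = £82,000. The remaining £328,000 passes to the descendants.
The descendants' portion (£328,000) is divided into 2 shares of £164,000: Willa and Vidar each take £164,000.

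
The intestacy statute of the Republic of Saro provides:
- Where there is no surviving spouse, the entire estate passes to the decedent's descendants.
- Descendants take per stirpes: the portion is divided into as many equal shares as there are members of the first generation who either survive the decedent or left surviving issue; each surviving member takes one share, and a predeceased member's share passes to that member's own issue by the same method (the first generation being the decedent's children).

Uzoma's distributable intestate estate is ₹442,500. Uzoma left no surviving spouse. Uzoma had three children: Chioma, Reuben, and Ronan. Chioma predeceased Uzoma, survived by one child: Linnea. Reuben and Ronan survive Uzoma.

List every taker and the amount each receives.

The entire ₹442,500 passes to the descendants.
That amount (₹442,500) is divided into 3 shares of ₹147,500: Reuben and Ronan each take ₹147,500; Chioma's ₹147,500 share passes to Chioma's issue.
Chioma's share (₹147,500) passes entirely to Linnea.

Linnea: ₹147,500; Reuben: ₹147,500; Ronan: ₹147,500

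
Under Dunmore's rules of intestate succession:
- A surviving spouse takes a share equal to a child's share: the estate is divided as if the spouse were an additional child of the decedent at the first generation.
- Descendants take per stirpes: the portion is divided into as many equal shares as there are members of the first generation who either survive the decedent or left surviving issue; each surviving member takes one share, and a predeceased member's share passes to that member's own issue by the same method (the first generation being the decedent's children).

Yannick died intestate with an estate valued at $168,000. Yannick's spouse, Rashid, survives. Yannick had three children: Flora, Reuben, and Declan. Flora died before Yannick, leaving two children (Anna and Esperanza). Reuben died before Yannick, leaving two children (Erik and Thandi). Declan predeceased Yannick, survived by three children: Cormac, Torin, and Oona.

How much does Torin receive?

Torin receives $14,000.

The spouse counts as an additional share at the children's level, so there are 4 primary shares of $42,000. Rashid takes one such share ($42,000).
The children's combined portion ($126,000) is divided into 3 shares of $42,000: Flora's $42,000 share passes to Flora's issue; Reuben's $42,000 share passes to Reuben's issue; Declan's $42,000 share passes to Declan's issue.
Flora's share ($42,000) is divided into 2 shares of $21,000: Anna and Esperanza each take $21,000.
Reuben's share ($42,000) is divided into 2 shares of $21,000: Erik and Thandi each take $21,000.
Declan's share ($42,000) is divided into 3 shares of $14,000: Cormac, Torin, and Oona each take $14,000.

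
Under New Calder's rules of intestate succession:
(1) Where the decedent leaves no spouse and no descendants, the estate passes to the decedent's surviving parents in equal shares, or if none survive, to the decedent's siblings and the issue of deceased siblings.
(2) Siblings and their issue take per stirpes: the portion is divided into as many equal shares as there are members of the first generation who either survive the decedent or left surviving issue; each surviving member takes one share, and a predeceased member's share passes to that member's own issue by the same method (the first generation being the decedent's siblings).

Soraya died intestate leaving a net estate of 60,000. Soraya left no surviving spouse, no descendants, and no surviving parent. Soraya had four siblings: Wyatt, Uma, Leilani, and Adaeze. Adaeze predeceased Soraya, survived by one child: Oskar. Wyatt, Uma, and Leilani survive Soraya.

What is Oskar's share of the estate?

The entire 60,000 passes to the siblings and their issue.
That amount (60,000) is divided into 4 shares of 15,000: Wyatt, Uma, and Leilani each take 15,000; Adaeze's 15,000 share passes to Adaeze's issue.
Adaeze's share (15,000) passes entirely to Oskar.

Oskar receives 15,000.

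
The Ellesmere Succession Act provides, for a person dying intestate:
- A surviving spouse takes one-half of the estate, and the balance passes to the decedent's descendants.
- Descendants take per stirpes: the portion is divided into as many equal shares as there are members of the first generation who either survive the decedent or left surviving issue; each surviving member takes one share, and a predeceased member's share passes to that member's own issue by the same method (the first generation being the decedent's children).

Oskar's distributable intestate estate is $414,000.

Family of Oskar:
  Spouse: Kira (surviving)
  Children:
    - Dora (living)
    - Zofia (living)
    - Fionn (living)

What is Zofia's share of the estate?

Kira takes one-half of $414,000 = $207,000. The remaining $207,000 passes to the descendants.
The descendants' portion ($207,000) is divided into 3 shares of $69,000: Dora, Zofia, and Fionn each take $69,000.

Zofia receives $69,000.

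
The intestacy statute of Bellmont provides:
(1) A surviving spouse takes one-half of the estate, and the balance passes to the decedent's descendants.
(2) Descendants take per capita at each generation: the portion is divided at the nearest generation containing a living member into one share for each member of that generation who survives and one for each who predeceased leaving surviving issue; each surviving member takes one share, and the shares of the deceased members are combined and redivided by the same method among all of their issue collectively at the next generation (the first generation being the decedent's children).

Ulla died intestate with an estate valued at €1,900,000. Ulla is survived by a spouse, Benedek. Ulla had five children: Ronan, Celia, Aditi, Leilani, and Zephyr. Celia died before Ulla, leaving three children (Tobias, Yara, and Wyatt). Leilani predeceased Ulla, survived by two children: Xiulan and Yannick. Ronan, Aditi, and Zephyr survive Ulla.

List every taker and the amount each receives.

Benedek: €950,000; Ronan: €190,000; Tobias: €76,000; Yara: €76,000; Wyatt: €76,000; Aditi: €190,000; Xiulan: €76,000; Yannick: €76,000; Zephyr: €190,000

Benedek takes one-half of €1,900,000 = €950,000. The remaining €950,000 passes to the descendants.
The descendants' portion (€950,000) is divided at the children's generation into 5 shares of €190,000. Ronan, Aditi, and Zephyr each take €190,000. The 2 shares of the deceased (Celia and Leilani) are combined into a pool of €380,000.
That pool (€380,000) is divided at the grandchildren's generation equally among Tobias, Yara, Wyatt, Xiulan, and Yannick: €76,000 each.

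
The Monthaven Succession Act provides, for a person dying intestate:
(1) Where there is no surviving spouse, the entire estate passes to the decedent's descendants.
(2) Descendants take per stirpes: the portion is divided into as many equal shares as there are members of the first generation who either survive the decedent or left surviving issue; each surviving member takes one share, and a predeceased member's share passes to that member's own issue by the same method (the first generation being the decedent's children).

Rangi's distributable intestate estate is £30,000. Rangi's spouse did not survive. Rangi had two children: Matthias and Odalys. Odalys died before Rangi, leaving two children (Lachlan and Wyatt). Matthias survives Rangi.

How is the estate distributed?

The entire £30,000 passes to the descendants.
That amount (£30,000) is divided into 2 shares of £15,000: Matthias takes £15,000; Odalys's £15,000 share passes to Odalys's issue.
Odalys's share (£15,000) is divided into 2 shares of £7,500: Lachlan and Wyatt each take £7,500.

Matthias: £15,000; Lachlan: £7,500; Wyatt: £7,500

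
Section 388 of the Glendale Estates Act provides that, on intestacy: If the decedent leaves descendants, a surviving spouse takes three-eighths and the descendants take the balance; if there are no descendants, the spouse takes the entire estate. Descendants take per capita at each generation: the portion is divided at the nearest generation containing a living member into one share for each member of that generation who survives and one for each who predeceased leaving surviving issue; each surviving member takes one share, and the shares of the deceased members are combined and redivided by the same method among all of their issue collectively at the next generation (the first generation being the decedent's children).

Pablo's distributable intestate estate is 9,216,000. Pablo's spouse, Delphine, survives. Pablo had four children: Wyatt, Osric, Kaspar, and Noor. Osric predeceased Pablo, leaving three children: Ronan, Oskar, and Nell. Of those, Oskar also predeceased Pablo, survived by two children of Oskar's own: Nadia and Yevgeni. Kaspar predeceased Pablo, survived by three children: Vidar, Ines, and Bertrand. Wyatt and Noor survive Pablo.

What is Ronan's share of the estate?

Delphine takes three-eighths of 9,216,000 = 3,456,000. The remaining 5,760,000 passes to the descendants.
The descendants' portion (5,760,000) is divided at the children's generation into 4 shares of 1,440,000. Wyatt and Noor each take 1,440,000. The 2 shares of the deceased (Osric and Kaspar) are combined into a pool of 2,880,000.
That pool (2,880,000) is divided at the grandchildren's generation into 6 shares of 480,000. Ronan, Nell, Vidar, Ines, and Bertrand each take 480,000. The remaining share for the deceased Oskar (480,000) is carried to the next generation.
That pool (480,000) is divided at the great-grandchildren's generation equally among Nadia and Yevgeni: 240,000 each.

Ronan receives 480,000.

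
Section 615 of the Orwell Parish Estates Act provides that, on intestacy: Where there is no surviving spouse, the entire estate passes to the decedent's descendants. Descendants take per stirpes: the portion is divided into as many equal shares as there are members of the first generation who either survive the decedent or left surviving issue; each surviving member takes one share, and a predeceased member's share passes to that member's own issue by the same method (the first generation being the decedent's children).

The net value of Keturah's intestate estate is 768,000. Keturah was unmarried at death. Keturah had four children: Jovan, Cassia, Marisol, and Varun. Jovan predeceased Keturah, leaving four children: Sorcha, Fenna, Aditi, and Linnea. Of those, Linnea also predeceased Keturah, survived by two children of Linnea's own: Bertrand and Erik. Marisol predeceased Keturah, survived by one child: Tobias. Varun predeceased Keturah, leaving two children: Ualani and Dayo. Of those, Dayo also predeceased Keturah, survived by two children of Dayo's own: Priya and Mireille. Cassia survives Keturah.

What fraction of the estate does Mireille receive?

Mireille receives 1/16 of the estate.

The entire 768,000 passes to the descendants.
That amount (768,000) is divided into 4 shares of 192,000: Cassia takes 192,000; Jovan's 192,000 share passes to Jovan's issue; Marisol's 192,000 share passes to Marisol's issue; Varun's 192,000 share passes to Varun's issue.
Jovan's share (192,000) is divided into 4 shares of 48,000: Sorcha, Fenna, and Aditi each take 48,000; Linnea's 48,000 share passes to Linnea's issue.
Linnea's share (48,000) is divided into 2 shares of 24,000: Bertrand and Erik each take 24,000.
Marisol's share (192,000) passes entirely to Tobias.
Varun's share (192,000) is divided into 2 shares of 96,000: Ualani takes 96,000; Dayo's 96,000 share passes to Dayo's issue.
Dayo's share (96,000) is divided into 2 shares of 48,000: Priya and Mireille each take 48,000.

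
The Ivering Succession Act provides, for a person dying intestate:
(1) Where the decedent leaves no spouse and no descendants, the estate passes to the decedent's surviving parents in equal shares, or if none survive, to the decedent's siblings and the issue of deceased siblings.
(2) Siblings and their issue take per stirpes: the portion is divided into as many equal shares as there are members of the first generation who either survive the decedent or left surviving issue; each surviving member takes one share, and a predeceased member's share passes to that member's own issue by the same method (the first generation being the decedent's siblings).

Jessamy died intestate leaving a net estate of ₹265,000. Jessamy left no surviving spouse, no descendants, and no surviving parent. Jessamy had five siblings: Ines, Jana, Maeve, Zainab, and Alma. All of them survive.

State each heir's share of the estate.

The entire ₹265,000 passes to the siblings and their issue.
That amount (₹265,000) is divided into 5 shares of ₹53,000: Ines, Jana, Maeve, Zainab, and Alma each take ₹53,000.

Ines: ₹53,000; Jana: ₹53,000; Maeve: ₹53,000; Zainab: ₹53,000; Alma: ₹53,000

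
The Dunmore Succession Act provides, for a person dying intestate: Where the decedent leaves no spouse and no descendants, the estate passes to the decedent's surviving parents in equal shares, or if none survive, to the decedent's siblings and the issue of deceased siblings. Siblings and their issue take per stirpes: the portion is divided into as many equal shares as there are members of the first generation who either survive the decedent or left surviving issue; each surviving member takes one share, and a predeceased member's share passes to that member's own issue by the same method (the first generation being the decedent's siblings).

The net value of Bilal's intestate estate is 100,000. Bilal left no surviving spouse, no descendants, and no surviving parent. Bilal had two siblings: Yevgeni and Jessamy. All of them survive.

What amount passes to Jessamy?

Jessamy receives 50,000.

The entire 100,000 passes to the siblings and their issue.
That amount (100,000) is divided into 2 shares of 50,000: Yevgeni and Jessamy each take 50,000.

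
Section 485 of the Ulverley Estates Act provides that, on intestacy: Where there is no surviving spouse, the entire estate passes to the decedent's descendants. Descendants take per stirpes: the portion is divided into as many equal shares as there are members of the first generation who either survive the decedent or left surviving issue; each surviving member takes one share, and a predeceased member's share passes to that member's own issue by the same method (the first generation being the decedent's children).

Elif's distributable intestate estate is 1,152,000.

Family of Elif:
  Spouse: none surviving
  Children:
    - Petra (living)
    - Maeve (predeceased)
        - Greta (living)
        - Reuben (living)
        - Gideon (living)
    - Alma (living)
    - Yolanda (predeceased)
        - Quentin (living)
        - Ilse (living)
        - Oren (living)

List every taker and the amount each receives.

The entire 1,152,000 passes to the descendants.
That amount (1,152,000) is divided into 4 shares of 288,000: Petra and Alma each take 288,000; Maeve's 288,000 share passes to Maeve's issue; Yolanda's 288,000 share passes to Yolanda's issue.
Maeve's share (288,000) is divided into 3 shares of 96,000: Greta, Reuben, and Gideon each take 96,000.
Yolanda's share (288,000) is divided into 3 shares of 96,000: Quentin, Ilse, and Oren each take 96,000.

Petra: 288,000; Greta: 96,000; Reuben: 96,000; Gideon: 96,000; Alma: 288,000; Quentin: 96,000; Ilse: 96,000; Oren: 96,000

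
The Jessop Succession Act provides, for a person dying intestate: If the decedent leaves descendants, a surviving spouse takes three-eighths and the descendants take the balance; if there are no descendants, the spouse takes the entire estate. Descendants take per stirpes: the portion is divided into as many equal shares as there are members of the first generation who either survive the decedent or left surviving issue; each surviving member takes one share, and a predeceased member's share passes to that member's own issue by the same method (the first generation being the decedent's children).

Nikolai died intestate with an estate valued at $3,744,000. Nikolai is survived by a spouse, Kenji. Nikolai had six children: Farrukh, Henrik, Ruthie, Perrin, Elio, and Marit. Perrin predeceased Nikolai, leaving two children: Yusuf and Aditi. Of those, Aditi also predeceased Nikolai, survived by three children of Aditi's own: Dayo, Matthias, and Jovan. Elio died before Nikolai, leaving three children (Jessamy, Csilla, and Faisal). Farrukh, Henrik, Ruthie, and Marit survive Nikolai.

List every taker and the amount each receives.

Kenji: $1,404,000; Farrukh: $390,000; Henrik: $390,000; Ruthie: $390,000; Yusuf: $195,000; Dayo: $65,000; Matthias: $65,000; Jovan: $65,000; Jessamy: $130,000; Csilla: $130,000; Faisal: $130,000; Marit: $390,000

Kenji takes three-eighths of $3,744,000 = $1,404,000. The remaining $2,340,000 passes to the descendants.
The descendants' portion ($2,340,000) is divided into 6 shares of $390,000: Farrukh, Henrik, Ruthie, and Marit each take $390,000; Perrin's $390,000 share passes to Perrin's issue; Elio's $390,000 share passes to Elio's issue.
Perrin's share ($390,000) is divided into 2 shares of $195,000: Yusuf takes $195,000; Aditi's $195,000 share passes to Aditi's issue.
Aditi's share ($195,000) is divided into 3 shares of $65,000: Dayo, Matthias, and Jovan each take $65,000.
Elio's share ($390,000) is divided into 3 shares of $130,000: Jessamy, Csilla, and Faisal each take $130,000.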